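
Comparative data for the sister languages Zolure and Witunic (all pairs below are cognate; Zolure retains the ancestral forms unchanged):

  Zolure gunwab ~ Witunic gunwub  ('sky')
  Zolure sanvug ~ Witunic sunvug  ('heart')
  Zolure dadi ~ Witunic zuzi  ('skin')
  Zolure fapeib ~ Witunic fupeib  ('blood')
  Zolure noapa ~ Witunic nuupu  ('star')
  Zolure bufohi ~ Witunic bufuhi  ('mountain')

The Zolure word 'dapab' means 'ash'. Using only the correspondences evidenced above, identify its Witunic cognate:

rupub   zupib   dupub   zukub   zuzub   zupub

dadi ~ zuzi — Zolure d corresponds to Witunic z word-initially before a back vowel.
fapeib ~ fupeib — Zolure a corresponds to Witunic u after a consonant, before a labial obstruent.
gunwab ~ gunwub — Zolure a corresponds to Witunic u after a consonant, before a labial obstruent.
Applying these to Zolure 'dapab':
  dapab → zapab   (d→z word-initially before a back vowel)
  zapab → zupab   (a→u after a consonant, before a labial obstruent)
  zupab → zupub   (a→u after a consonant, before a labial obstruent)
So the Witunic cognate is 'zupub'.

zupub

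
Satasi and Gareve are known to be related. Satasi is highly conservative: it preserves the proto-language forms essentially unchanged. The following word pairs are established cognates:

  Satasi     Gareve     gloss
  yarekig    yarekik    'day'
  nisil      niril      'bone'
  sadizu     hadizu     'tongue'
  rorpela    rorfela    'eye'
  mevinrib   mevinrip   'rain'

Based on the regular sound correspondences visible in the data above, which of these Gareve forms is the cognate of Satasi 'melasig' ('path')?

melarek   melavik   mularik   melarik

nisil ~ niril — Satasi s corresponds to Gareve r between vowels (before a front vowel).
yarekig ~ yarekik — Satasi g corresponds to Gareve k word-finally.
Applying these to Satasi 'melasig':
  melasig → melarig   (s→r between vowels (before a front vowel))
  melarig → melarik   (g→k word-finally)
So the Gareve cognate is 'melarik'.

melarik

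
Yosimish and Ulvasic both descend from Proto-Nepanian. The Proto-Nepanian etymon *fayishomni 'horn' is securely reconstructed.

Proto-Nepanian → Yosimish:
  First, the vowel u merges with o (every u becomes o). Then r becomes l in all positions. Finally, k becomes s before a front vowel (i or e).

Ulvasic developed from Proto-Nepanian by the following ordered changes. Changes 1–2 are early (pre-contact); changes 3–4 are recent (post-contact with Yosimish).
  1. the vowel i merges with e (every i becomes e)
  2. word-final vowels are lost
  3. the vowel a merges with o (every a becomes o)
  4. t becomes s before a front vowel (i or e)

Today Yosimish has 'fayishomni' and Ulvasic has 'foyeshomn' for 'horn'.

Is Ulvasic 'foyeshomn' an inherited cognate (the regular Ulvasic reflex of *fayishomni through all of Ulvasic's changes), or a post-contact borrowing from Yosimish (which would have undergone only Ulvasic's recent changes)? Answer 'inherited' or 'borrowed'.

inherited

If inherited, *fayishomni would pass through all of Ulvasic's changes:
Ulvasic: start from *fayishomni.
  rule 1 (vowel merger): fayishomni → fayeshomne
  rule 2 (apocope): fayeshomne → fayeshomn
  rule 3 (vowel merger): fayeshomn → foyeshomn
  rule 4: no change — foyeshomn
  ⇒ Ulvasic foyeshomn
If borrowed from Yosimish 'fayishomni' after the early changes, it would undergo only the recent ones:
  rule 3 (vowel merger): fayishomni → foyishomni
  rule 4 (palatalisation): no change (foyishomni)
  ⇒ as a loan: foyishomni
Ulvasic 'foyeshomn' matches the inherited outcome exactly, so it is an inherited cognate, not a loan.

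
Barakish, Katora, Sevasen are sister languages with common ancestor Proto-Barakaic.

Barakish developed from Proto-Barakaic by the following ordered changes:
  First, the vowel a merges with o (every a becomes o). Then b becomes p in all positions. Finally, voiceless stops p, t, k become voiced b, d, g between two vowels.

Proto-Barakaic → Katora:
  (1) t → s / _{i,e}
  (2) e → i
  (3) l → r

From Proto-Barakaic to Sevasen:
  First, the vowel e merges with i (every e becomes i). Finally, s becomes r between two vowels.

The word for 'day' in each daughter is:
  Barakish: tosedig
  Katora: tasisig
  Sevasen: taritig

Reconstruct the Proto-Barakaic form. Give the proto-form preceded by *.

*tasetig

Position 3: Barakish has s, Katora has s, Sevasen has r. Barakish preserves s here (none of its changes turn any other segment into s), so the proto-segment is *s.
Position 2: Barakish has o, Katora has a, Sevasen has a. Katora preserves a here (none of its changes turn any other segment into a), so the proto-segment is *a.
This points to *tasetig. Verify forward in each daughter:
Barakish: *tasetig > tosetig > tosedig  (by vowel merger, intervocalic voicing)
Katora: *tasetig
  tasetig → tasesig   [palatalisation]
  tasesig → tasisig   [vowel merger]
  tasisig (rule 3 does not apply)
  giving Katora tasisig.
Sevasen: *tasetig > tasitig > taritig  (by vowel merger, rhotacism)
No other proto-form is consistent with every reflex, so the reconstruction is *tasetig.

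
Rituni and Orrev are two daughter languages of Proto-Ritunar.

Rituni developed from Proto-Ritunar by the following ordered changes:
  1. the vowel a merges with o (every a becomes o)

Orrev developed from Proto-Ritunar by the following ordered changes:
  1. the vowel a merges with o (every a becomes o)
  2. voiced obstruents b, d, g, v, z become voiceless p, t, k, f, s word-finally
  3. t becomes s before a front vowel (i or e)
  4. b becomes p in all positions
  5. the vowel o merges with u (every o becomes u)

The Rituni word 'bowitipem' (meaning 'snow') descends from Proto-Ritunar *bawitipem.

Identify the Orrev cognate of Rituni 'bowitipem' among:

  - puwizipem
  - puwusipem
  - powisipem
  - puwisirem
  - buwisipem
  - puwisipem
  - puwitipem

puwisipem

Orrev: *bawitipem
  bawitipem → bowitipem   [vowel merger]
  bowitipem (rule 2 does not apply)
  bowitipem → bowisipem   [palatalisation]
  bowisipem → powisipem   [unconditioned shift]
  powisipem → puwisipem   [vowel merger]
  giving Orrev puwisipem.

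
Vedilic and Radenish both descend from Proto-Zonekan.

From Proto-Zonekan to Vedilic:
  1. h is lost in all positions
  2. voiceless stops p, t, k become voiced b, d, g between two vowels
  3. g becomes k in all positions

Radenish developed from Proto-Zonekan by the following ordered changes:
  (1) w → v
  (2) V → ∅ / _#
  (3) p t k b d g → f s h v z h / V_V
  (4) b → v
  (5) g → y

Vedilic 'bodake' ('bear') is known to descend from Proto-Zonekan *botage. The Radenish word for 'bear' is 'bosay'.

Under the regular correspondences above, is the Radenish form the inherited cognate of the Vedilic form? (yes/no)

no

Derive the expected Radenish reflex of *botage:
Radenish: start from *botage.
  rule 1: no change — botage
  rule 2 (apocope): botage → botag
  rule 3 (intervocalic lenition): botag → bosag
  rule 4 (unconditioned shift): bosag → vosag
  rule 5 (unconditioned shift): vosag → vosay
  ⇒ Radenish vosay
The regular Radenish reflex would be 'vosay', but the attested form is 'bosay'. The correspondence is irregular, so they are not cognates (the Radenish form has a different source).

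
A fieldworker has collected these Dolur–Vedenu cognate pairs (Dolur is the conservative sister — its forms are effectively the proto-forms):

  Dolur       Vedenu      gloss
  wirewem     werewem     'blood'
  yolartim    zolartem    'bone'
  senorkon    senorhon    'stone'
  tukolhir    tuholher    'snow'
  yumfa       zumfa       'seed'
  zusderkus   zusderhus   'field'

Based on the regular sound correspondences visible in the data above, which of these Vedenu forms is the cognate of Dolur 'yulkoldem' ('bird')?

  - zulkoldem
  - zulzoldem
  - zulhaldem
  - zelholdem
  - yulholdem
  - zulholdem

yumfa ~ zumfa — Dolur y corresponds to Vedenu z word-initially before a back vowel.
senorkon ~ senorhon — Dolur k corresponds to Vedenu h after a consonant, before a back vowel.
Applying these to Dolur 'yulkoldem':
  yulkoldem → zulkoldem   (y→z word-initially before a back vowel)
  zulkoldem → zulholdem   (k→h after a consonant, before a back vowel)
So the Vedenu cognate is 'zulholdem'.

zulholdem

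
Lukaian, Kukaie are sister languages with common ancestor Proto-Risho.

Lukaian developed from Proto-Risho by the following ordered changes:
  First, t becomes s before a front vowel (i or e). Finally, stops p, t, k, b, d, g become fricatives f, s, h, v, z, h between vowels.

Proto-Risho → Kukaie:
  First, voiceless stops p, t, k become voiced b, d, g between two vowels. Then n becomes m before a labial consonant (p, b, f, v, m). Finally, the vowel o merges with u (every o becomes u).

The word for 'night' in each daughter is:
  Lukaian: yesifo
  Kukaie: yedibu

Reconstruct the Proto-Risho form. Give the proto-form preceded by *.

Position 3: Lukaian has s, Kukaie has d. Taking the neighbouring segments as reconstructed: Lukaian s could go back to *t or *s; Kukaie d could go back to *t or *d — the one source consistent with every daughter is *t.
Position 6: Lukaian has o, Kukaie has u. Lukaian preserves o here (none of its changes turn any other segment into o), so the proto-segment is *o.
Position 5: Lukaian has f, Kukaie has b. Taking the neighbouring segments as reconstructed: Lukaian f could go back to *p or *f; Kukaie b could go back to *p or *b — the one source consistent with every daughter is *p.
The remaining positions agree across the daughters. Check the candidate against every language:
Lukaian: *yetipo > yesipo > yesifo  (by palatalisation, intervocalic lenition)
Kukaie: start from *yetipo.
  rule 1 (intervocalic voicing): yetipo → yedibo
  rule 2: no change — yedibo
  rule 3 (vowel merger): yedibo → yedibu
  ⇒ Kukaie yedibu
*yetipo is the unique common source.

*yetipo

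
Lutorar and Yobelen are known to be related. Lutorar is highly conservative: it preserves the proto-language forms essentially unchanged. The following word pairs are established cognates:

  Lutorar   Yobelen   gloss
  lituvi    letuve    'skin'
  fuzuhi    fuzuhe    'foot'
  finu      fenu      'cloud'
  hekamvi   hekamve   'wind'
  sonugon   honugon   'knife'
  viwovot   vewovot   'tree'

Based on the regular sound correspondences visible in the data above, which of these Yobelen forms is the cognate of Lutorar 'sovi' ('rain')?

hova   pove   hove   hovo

hove

sonugon ~ honugon — Lutorar s corresponds to Yobelen h word-initially before a back vowel.
lituvi ~ letuve, fuzuhi ~ fuzuhe — Lutorar i corresponds to Yobelen e word-finally.
Applying these to Lutorar 'sovi':
  sovi → hovi   (s→h word-initially before a back vowel)
  hovi → hove   (i→e word-finally)
So the Yobelen cognate is 'hove'.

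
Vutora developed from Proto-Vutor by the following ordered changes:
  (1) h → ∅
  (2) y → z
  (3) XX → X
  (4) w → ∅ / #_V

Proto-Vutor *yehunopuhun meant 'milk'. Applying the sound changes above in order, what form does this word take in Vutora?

Vutora: *yehunopuhun
  yehunopuhun → yeunopuun   [h-loss]
  yeunopuun → zeunopuun   [unconditioned shift]
  zeunopuun → zeunopun   [degemination]
  zeunopun (rule 4 does not apply)
  giving Vutora zeunopun.

zeunopun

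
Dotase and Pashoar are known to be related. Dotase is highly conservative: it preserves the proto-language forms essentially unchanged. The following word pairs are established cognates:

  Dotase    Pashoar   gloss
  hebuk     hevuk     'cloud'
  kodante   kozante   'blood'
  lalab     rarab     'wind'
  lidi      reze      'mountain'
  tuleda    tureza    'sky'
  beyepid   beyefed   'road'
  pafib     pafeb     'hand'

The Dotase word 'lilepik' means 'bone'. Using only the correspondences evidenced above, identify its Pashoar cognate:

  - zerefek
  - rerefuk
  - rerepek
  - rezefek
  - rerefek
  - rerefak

lidi ~ reze — Dotase l corresponds to Pashoar r word-initially before a front vowel.
lidi ~ reze, beyepid ~ beyefed — Dotase i corresponds to Pashoar e after a consonant, before a consonant other than r, m, n, p, b, f, v.
tuleda ~ tureza — Dotase l corresponds to Pashoar r between vowels (before a front vowel).
beyepid ~ beyefed — Dotase p corresponds to Pashoar f between vowels (before a front vowel).
Applying these to Dotase 'lilepik':
  lilepik → rilepik   (l→r word-initially before a front vowel)
  rilepik → relepik   (i→e after a consonant, before a consonant other than r, m, n, p, b, f, v)
  relepik → rerepik   (l→r between vowels (before a front vowel))
  rerepik → rerefik   (p→f between vowels (before a front vowel))
  rerefik → rerefek   (i→e after a consonant, before a consonant other than r, m, n, p, b, f, v)
So the Pashoar cognate is 'rerefek'.

rerefek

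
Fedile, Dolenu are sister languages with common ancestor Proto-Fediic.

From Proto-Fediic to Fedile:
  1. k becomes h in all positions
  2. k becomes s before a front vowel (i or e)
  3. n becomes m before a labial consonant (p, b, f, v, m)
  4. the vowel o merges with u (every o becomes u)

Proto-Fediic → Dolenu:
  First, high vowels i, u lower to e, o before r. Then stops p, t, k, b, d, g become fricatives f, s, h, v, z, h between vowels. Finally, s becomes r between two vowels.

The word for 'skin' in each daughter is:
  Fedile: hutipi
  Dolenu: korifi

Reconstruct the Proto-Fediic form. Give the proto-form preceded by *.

Position 2: Fedile has u, Dolenu has o. Taking the neighbouring segments as reconstructed: Fedile u could go back to *o or *u; Dolenu o can only go back to *o — the one source consistent with every daughter is *o.
Position 5: Fedile has p, Dolenu has f. Fedile preserves p here (none of its changes turn any other segment into p), so the proto-segment is *p.
Position 3: Fedile has t, Dolenu has r. Fedile preserves t here (none of its changes turn any other segment into t), so the proto-segment is *t.
Continuing position by position gives *kotipi; check it forward:
Fedile: start from *kotipi.
  rule 1 (unconditioned shift): kotipi → hotipi
  rule 2: no change — hotipi
  rule 3: no change — hotipi
  rule 4 (vowel merger): hotipi → hutipi
  ⇒ Fedile hutipi
Dolenu: *kotipi
  kotipi (rule 1 does not apply)
  kotipi → kosifi   [intervocalic lenition]
  kosifi → korifi   [rhotacism]
  giving Dolenu korifi.
Only *kotipi yields all of Fedile hutipi, Dolenu korifi.

*kotipi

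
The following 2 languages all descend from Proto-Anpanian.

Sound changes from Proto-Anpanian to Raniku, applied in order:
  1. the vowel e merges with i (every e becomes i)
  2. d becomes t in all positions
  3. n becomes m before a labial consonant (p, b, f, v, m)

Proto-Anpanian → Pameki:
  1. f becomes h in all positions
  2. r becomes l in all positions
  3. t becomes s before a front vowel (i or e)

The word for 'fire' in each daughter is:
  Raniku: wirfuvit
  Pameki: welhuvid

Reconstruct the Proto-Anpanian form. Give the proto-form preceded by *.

*werfuvid

Position 2: Raniku has i, Pameki has e. Pameki preserves e here (none of its changes turn any other segment into e), so the proto-segment is *e.
Position 3: Raniku has r, Pameki has l. Raniku preserves r here (none of its changes turn any other segment into r), so the proto-segment is *r.
Continuing position by position gives *werfuvid; check it forward:
Raniku: start from *werfuvid.
  rule 1 (vowel merger): werfuvid → wirfuvid
  rule 2 (unconditioned shift): wirfuvid → wirfuvit
  rule 3: no change — wirfuvit
  ⇒ Raniku wirfuvit
Pameki: start from *werfuvid.
  rule 1 (unconditioned shift): werfuvid → werhuvid
  rule 2 (unconditioned shift): werhuvid → welhuvid
  rule 3: no change — welhuvid
  ⇒ Pameki welhuvid
*werfuvid is the unique common source.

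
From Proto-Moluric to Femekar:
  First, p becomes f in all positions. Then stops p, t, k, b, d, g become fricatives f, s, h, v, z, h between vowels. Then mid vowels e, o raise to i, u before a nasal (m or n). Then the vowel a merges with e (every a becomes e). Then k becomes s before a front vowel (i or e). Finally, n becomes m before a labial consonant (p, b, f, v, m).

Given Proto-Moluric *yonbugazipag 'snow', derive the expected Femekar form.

Femekar: *yonbugazipag > yonbugazifag > yonbuhazifag > yunbuhazifag > yunbuhezifeg > yumbuhezifeg  (by unconditioned shift, intervocalic lenition, pre-nasal raising, vowel merger, nasal place assimilation)

yumbuhezifeg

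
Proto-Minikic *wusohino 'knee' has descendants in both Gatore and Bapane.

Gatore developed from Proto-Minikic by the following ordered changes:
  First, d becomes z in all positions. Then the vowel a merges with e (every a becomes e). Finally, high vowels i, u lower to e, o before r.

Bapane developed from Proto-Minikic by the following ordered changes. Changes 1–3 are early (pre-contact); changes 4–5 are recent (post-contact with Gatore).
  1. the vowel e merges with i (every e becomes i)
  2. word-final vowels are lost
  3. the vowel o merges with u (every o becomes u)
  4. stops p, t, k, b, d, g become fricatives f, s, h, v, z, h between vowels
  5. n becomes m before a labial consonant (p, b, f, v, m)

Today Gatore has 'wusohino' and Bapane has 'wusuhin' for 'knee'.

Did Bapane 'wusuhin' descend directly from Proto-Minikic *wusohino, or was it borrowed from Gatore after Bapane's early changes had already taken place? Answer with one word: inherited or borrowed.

inherited

If inherited, *wusohino would pass through all of Bapane's changes:
Bapane: *wusohino > wusohin > wusuhin  (by apocope, vowel merger)
If borrowed from Gatore 'wusohino' after the early changes, it would undergo only the recent ones:
  rule 4 (intervocalic lenition): no change (wusohino)
  rule 5 (nasal place assimilation): no change (wusohino)
  ⇒ as a loan: wusohino
Bapane 'wusuhin' matches the inherited outcome exactly, so it is an inherited cognate, not a loan.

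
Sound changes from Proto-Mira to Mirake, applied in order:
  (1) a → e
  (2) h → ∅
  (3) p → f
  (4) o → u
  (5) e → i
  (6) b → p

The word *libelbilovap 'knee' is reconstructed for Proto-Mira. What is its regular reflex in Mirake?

Mirake: *libelbilovap
  libelbilovap → libelbilovep   [vowel merger]
  libelbilovep (rule 2 does not apply)
  libelbilovep → libelbilovef   [unconditioned shift]
  libelbilovef → libelbiluvef   [vowel merger]
  libelbiluvef → libilbiluvif   [vowel merger]
  libilbiluvif → lipilpiluvif   [unconditioned shift]
  giving Mirake lipilpiluvif.

lipilpiluvif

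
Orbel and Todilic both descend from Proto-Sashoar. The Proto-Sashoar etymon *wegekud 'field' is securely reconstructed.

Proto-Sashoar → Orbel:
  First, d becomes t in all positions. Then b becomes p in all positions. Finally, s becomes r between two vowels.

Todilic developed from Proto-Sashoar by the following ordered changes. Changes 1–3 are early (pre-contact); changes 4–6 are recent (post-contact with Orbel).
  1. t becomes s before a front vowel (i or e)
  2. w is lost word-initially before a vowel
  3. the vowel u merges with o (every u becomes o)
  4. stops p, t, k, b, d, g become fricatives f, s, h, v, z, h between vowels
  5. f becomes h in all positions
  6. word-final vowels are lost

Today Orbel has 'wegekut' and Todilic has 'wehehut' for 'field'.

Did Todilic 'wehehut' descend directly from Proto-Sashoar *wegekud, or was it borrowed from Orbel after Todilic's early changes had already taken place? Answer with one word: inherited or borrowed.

borrowed

If inherited, *wegekud would pass through all of Todilic's changes:
Todilic: *wegekud > egekud > egekod > ehehod  (by glide loss, vowel merger, intervocalic lenition)
If borrowed from Orbel 'wegekut' after the early changes, it would undergo only the recent ones:
  rule 4 (intervocalic lenition): wegekut → wehehut
  rule 5 (unconditioned shift): no change (wehehut)
  rule 6 (apocope): no change (wehehut)
  ⇒ as a loan: wehehut
Todilic 'wehehut' matches the loan outcome 'wehehut', not the inherited 'ehehod' — it skipped the early Todilic changes, so it was borrowed from Orbel.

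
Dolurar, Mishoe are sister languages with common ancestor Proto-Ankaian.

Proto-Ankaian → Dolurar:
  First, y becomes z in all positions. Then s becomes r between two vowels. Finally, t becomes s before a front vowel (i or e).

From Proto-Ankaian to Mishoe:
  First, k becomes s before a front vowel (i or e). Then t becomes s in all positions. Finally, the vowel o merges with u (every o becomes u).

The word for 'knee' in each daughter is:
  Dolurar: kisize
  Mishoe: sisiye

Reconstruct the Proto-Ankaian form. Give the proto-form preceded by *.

*kitiye

Position 3: Dolurar has s, Mishoe has s. Taking the neighbouring segments as reconstructed: Dolurar s can only go back to *t; Mishoe s could go back to *t or *k or *s — the one source consistent with every daughter is *t.
Position 1: Dolurar has k, Mishoe has s. Dolurar preserves k here (none of its changes turn any other segment into k), so the proto-segment is *k.
This points to *kitiye. Verify forward in each daughter:
Dolurar: *kitiye > kitize > kisize  (by unconditioned shift, palatalisation)
Mishoe: start from *kitiye.
  rule 1 (palatalisation): kitiye → sitiye
  rule 2 (unconditioned shift): sitiye → sisiye
  rule 3: no change — sisiye
  ⇒ Mishoe sisiye
Only *kitiye yields all of Dolurar kisize, Mishoe sisiye.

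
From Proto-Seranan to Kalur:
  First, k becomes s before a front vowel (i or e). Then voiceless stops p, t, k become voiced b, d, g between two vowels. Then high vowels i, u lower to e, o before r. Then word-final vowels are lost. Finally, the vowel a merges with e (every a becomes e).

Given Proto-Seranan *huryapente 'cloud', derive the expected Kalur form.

Kalur: start from *huryapente.
  rule 1: no change — huryapente
  rule 2 (intervocalic voicing): huryapente → huryabente
  rule 3 (pre-rhotic lowering): huryabente → horyabente
  rule 4 (apocope): horyabente → horyabent
  rule 5 (vowel merger): horyabent → horyebent
  ⇒ Kalur horyebent

horyebent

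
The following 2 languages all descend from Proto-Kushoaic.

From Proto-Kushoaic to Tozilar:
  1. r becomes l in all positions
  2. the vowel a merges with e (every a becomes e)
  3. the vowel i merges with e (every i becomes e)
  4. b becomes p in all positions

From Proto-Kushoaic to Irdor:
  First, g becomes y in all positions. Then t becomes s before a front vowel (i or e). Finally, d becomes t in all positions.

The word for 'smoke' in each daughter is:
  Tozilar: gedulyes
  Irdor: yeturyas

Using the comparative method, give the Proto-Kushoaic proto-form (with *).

Position 5: Tozilar has l, Irdor has r. Irdor preserves r here (none of its changes turn any other segment into r), so the proto-segment is *r.
Position 3: Tozilar has d, Irdor has t. Tozilar preserves d here (none of its changes turn any other segment into d), so the proto-segment is *d.
This points to *geduryas. Verify forward in each daughter:
Tozilar: *geduryas > gedulyas > gedulyes  (by unconditioned shift, vowel merger)
Irdor: start from *geduryas.
  rule 1 (unconditioned shift): geduryas → yeduryas
  rule 2: no change — yeduryas
  rule 3 (unconditioned shift): yeduryas → yeturyas
  ⇒ Irdor yeturyas
Only *geduryas yields all of Tozilar gedulyes, Irdor yeturyas.

*geduryas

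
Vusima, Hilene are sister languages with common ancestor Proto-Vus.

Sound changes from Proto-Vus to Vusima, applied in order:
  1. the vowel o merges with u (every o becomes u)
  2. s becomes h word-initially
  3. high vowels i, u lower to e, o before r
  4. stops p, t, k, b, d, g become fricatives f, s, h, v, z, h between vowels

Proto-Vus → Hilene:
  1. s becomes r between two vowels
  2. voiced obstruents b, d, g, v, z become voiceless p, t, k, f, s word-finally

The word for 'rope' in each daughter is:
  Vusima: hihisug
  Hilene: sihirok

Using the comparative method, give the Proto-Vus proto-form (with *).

Position 7: Vusima has g, Hilene has k. Vusima preserves g here (none of its changes turn any other segment into g), so the proto-segment is *g.
Position 5: Vusima has s, Hilene has r. Taking the neighbouring segments as reconstructed: Vusima s could go back to *t or *s; Hilene r could go back to *s or *r — the one source consistent with every daughter is *s.
This points to *sihisog. Verify forward in each daughter:
Vusima: *sihisog
  sihisog → sihisug   [vowel merger]
  sihisug → hihisug   [debuccalisation]
  hihisug (rule 3 does not apply)
  hihisug (rule 4 does not apply)
  giving Vusima hihisug.
Hilene: *sihisog
  sihisog → sihirog   [rhotacism]
  sihirog → sihirok   [final devoicing]
  giving Hilene sihirok.
Only *sihisog yields all of Vusima hihisug, Hilene sihirok.

*sihisog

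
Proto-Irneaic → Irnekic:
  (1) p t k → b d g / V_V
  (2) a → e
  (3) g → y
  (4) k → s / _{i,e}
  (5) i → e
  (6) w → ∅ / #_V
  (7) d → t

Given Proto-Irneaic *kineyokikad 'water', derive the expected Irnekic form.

seneyoyeyet

Irnekic: *kineyokikad > kineyogigad > kineyogiged > kineyoyiyed > sineyoyiyed > seneyoyeyed > seneyoyeyet  (by intervocalic voicing, vowel merger, unconditioned shift, palatalisation, vowel merger, unconditioned shift)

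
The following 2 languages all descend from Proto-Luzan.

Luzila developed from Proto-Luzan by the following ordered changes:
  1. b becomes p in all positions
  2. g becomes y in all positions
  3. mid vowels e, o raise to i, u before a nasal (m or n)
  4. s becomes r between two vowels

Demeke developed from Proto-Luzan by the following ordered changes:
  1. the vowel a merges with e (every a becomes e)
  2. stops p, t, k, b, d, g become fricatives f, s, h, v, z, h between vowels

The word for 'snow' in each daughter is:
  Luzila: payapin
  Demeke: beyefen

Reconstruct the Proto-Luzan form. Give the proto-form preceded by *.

Position 4: Luzila has a, Demeke has e. Luzila preserves a here (none of its changes turn any other segment into a), so the proto-segment is *a.
Position 6: Luzila has i, Demeke has e. Taking the neighbouring segments as reconstructed: Luzila i could go back to *e or *i; Demeke e could go back to *a or *e — the one source consistent with every daughter is *e.
This points to *bayapen. Verify forward in each daughter:
Luzila: *bayapen
  bayapen → payapen   [unconditioned shift]
  payapen (rule 2 does not apply)
  payapen → payapin   [pre-nasal raising]
  payapin (rule 4 does not apply)
  giving Luzila payapin.
Demeke: start from *bayapen.
  rule 1 (vowel merger): bayapen → beyepen
  rule 2 (intervocalic lenition): beyepen → beyefen
  ⇒ Demeke beyefen
Only *bayapen yields all of Luzila payapin, Demeke beyefen.

*bayapen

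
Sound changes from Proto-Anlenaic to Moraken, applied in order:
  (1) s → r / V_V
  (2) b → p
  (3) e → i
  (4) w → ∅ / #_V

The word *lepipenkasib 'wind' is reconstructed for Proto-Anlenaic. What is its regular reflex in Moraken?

Moraken: *lepipenkasib > lepipenkarib > lepipenkarip > lipipinkarip  (by rhotacism, unconditioned shift, vowel merger)

lipipinkarip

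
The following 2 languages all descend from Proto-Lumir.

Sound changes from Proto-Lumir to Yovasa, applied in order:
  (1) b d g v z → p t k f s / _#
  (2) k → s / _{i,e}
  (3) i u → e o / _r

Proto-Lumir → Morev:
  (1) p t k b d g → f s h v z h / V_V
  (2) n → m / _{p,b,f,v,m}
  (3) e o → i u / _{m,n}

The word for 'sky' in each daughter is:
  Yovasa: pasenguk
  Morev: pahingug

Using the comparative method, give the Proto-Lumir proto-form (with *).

Position 3: Yovasa has s, Morev has h. Taking the neighbouring segments as reconstructed: Yovasa s could go back to *k or *s; Morev h could go back to *k or *g or *h — the one source consistent with every daughter is *k.
Position 4: Yovasa has e, Morev has i. Taking the neighbouring segments as reconstructed: Yovasa e can only go back to *e; Morev i could go back to *e or *i — the one source consistent with every daughter is *e.
Position 8: Yovasa has k, Morev has g. Morev preserves g here (none of its changes turn any other segment into g), so the proto-segment is *g.
Verify the candidate proto-form against each daughter:
Yovasa: start from *pakengug.
  rule 1 (final devoicing): pakengug → pakenguk
  rule 2 (palatalisation): pakenguk → pasenguk
  rule 3: no change — pasenguk
  ⇒ Yovasa pasenguk
Morev: *pakengug
  pakengug → pahengug   [intervocalic lenition]
  pahengug (rule 2 does not apply)
  pahengug → pahingug   [pre-nasal raising]
  giving Morev pahingug.
No other proto-form is consistent with every reflex, so the reconstruction is *pakengug.

*pakengug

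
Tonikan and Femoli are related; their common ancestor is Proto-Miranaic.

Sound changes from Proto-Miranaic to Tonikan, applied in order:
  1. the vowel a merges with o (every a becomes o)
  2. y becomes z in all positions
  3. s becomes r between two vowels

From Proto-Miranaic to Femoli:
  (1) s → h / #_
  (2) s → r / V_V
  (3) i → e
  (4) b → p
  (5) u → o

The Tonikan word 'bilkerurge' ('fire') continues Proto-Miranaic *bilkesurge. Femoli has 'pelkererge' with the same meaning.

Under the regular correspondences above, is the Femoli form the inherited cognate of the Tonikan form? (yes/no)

no

Derive the expected Femoli reflex of *bilkesurge:
Femoli: *bilkesurge > bilkerurge > belkerurge > pelkerurge > pelkerorge  (by rhotacism, vowel merger, unconditioned shift, vowel merger)
The regular Femoli reflex would be 'pelkerorge', but the attested form is 'pelkererge'. The correspondence is irregular, so they are not cognates (the Femoli form has a different source).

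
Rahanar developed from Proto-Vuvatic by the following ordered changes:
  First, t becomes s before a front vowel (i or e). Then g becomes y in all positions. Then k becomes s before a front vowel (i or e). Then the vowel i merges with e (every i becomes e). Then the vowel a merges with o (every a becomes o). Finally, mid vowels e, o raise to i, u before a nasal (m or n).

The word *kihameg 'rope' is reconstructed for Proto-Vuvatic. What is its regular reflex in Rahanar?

sehumey

Rahanar: start from *kihameg.
  rule 1: no change — kihameg
  rule 2 (unconditioned shift): kihameg → kihamey
  rule 3 (palatalisation): kihamey → sihamey
  rule 4 (vowel merger): sihamey → sehamey
  rule 5 (vowel merger): sehamey → sehomey
  rule 6 (pre-nasal raising): sehomey → sehumey
  ⇒ Rahanar sehumey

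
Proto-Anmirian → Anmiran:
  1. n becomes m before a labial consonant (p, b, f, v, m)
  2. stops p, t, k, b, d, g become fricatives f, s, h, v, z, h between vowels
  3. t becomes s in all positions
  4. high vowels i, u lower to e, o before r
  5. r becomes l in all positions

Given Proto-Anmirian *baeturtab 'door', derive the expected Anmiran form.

baesolsab

Anmiran: start from *baeturtab.
  rule 1: no change — baeturtab
  rule 2 (intervocalic lenition): baeturtab → baesurtab
  rule 3 (unconditioned shift): baesurtab → baesursab
  rule 4 (pre-rhotic lowering): baesursab → baesorsab
  rule 5 (unconditioned shift): baesorsab → baesolsab
  ⇒ Anmiran baesolsab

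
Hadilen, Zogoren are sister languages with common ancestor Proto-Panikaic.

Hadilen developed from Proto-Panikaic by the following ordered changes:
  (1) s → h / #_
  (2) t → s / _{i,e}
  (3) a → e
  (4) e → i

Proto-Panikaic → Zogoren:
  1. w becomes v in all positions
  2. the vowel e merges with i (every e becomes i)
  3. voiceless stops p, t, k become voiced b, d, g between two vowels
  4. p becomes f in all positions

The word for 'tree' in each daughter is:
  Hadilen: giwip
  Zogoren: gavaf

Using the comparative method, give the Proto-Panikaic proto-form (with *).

*gawap

Position 3: Hadilen has w, Zogoren has v. Hadilen preserves w here (none of its changes turn any other segment into w), so the proto-segment is *w.
Position 2: Hadilen has i, Zogoren has a. Zogoren preserves a here (none of its changes turn any other segment into a), so the proto-segment is *a.
Position 5: Hadilen has p, Zogoren has f. Hadilen preserves p here (none of its changes turn any other segment into p), so the proto-segment is *p.
Continuing position by position gives *gawap; check it forward:
Hadilen: *gawap
  gawap (rule 1 does not apply)
  gawap (rule 2 does not apply)
  gawap → gewep   [vowel merger]
  gewep → giwip   [vowel merger]
  giving Hadilen giwip.
Zogoren: *gawap
  gawap → gavap   [unconditioned shift]
  gavap (rule 2 does not apply)
  gavap (rule 3 does not apply)
  gavap → gavaf   [unconditioned shift]
  giving Zogoren gavaf.
Only *gawap yields all of Hadilen giwip, Zogoren gavaf.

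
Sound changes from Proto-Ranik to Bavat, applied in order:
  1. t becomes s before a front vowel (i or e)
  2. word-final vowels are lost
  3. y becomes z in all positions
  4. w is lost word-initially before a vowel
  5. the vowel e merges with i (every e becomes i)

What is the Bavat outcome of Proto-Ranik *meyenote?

Bavat: *meyenote
  meyenote → meyenose   [palatalisation]
  meyenose → meyenos   [apocope]
  meyenos → mezenos   [unconditioned shift]
  mezenos (rule 4 does not apply)
  mezenos → mizinos   [vowel merger]
  giving Bavat mizinos.

mizinos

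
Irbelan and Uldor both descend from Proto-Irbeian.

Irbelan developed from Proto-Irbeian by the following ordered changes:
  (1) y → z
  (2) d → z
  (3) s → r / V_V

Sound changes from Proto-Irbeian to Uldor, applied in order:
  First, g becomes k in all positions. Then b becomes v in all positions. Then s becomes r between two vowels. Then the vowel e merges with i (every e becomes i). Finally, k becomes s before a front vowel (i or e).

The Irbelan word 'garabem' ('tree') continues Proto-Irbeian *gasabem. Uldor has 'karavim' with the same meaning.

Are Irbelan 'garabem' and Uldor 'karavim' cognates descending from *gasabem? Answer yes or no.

Derive the expected Uldor reflex of *gasabem:
Uldor: start from *gasabem.
  rule 1 (unconditioned shift): gasabem → kasabem
  rule 2 (unconditioned shift): kasabem → kasavem
  rule 3 (rhotacism): kasavem → karavem
  rule 4 (vowel merger): karavem → karavim
  rule 5: no change — karavim
  ⇒ Uldor karavim
Uldor 'karavim' matches the regular reflex exactly, so the pair is cognate.

yes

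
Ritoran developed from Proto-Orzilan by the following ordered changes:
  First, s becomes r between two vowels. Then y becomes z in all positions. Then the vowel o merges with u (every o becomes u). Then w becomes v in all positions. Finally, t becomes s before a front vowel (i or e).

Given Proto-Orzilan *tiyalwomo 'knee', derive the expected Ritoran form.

sizalvumu

Ritoran: *tiyalwomo > tizalwomo > tizalwumu > tizalvumu > sizalvumu  (by unconditioned shift, vowel merger, unconditioned shift, palatalisation)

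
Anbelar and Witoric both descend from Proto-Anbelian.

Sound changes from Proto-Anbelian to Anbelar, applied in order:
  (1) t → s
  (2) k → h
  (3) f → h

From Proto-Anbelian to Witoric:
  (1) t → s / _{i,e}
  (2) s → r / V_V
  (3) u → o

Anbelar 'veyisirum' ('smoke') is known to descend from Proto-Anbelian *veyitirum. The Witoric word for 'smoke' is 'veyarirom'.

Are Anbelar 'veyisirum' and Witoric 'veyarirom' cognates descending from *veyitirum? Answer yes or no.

Derive the expected Witoric reflex of *veyitirum:
Witoric: *veyitirum > veyisirum > veyirirum > veyirirom  (by palatalisation, rhotacism, vowel merger)
The regular Witoric reflex would be 'veyirirom', but the attested form is 'veyarirom'. The correspondence is irregular, so they are not cognates (the Witoric form has a different source).

no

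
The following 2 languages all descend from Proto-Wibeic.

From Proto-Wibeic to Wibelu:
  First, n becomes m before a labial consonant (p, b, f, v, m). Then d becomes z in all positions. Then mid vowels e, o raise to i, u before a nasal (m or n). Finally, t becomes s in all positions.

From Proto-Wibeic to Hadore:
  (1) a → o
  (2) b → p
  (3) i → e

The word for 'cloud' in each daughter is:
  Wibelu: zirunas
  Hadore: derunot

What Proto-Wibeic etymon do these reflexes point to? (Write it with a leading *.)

Position 6: Wibelu has a, Hadore has o. Wibelu preserves a here (none of its changes turn any other segment into a), so the proto-segment is *a.
Position 1: Wibelu has z, Hadore has d. Hadore preserves d here (none of its changes turn any other segment into d), so the proto-segment is *d.
This points to *dirunat. Verify forward in each daughter:
Wibelu: *dirunat > zirunat > zirunas  (by unconditioned shift, unconditioned shift)
Hadore: *dirunat
  dirunat → dirunot   [vowel merger]
  dirunot (rule 2 does not apply)
  dirunot → derunot   [vowel merger]
  giving Hadore derunot.
Only *dirunat yields all of Wibelu zirunas, Hadore derunot.

*dirunat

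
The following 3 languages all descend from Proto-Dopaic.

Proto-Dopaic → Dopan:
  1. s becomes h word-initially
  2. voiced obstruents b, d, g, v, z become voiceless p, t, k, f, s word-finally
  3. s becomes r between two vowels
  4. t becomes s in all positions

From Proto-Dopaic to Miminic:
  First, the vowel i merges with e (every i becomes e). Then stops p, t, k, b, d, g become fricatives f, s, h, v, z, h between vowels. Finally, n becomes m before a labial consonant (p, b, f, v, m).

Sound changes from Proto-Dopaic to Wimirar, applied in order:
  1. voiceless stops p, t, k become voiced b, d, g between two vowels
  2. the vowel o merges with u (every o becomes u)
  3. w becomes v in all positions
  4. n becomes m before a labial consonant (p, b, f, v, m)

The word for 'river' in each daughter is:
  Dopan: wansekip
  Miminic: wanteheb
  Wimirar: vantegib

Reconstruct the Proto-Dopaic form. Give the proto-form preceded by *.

Position 8: Dopan has p, Miminic has b, Wimirar has b. Miminic preserves b here (none of its changes turn any other segment into b), so the proto-segment is *b.
Position 1: Dopan has w, Miminic has w, Wimirar has v. Dopan preserves w here (none of its changes turn any other segment into w), so the proto-segment is *w.
Position 4: Dopan has s, Miminic has t, Wimirar has t. Miminic preserves t here (none of its changes turn any other segment into t), so the proto-segment is *t.
Continuing position by position gives *wantekib; check it forward:
Dopan: *wantekib
  wantekib (rule 1 does not apply)
  wantekib → wantekip   [final devoicing]
  wantekip (rule 3 does not apply)
  wantekip → wansekip   [unconditioned shift]
  giving Dopan wansekip.
Miminic: start from *wantekib.
  rule 1 (vowel merger): wantekib → wantekeb
  rule 2 (intervocalic lenition): wantekeb → wanteheb
  rule 3: no change — wanteheb
  ⇒ Miminic wanteheb
Wimirar: *wantekib > wantegib > vantegib  (by intervocalic voicing, unconditioned shift)
No other proto-form is consistent with every reflex, so the reconstruction is *wantekib.

*wantekib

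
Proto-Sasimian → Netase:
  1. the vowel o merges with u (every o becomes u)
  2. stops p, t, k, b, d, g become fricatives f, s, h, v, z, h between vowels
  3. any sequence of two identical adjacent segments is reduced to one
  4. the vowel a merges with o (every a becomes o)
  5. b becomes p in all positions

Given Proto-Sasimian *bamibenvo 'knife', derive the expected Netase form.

Netase: start from *bamibenvo.
  rule 1 (vowel merger): bamibenvo → bamibenvu
  rule 2 (intervocalic lenition): bamibenvu → bamivenvu
  rule 3: no change — bamivenvu
  rule 4 (vowel merger): bamivenvu → bomivenvu
  rule 5 (unconditioned shift): bomivenvu → pomivenvu
  ⇒ Netase pomivenvu

pomivenvu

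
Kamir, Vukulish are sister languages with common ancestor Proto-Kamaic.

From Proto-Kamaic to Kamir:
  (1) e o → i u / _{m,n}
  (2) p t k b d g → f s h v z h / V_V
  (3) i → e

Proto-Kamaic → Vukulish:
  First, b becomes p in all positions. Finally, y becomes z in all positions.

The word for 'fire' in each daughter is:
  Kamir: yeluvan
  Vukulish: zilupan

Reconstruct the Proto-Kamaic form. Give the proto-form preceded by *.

Position 1: Kamir has y, Vukulish has z. Kamir preserves y here (none of its changes turn any other segment into y), so the proto-segment is *y.
Position 2: Kamir has e, Vukulish has i. Vukulish preserves i here (none of its changes turn any other segment into i), so the proto-segment is *i.
Position 5: Kamir has v, Vukulish has p. Taking the neighbouring segments as reconstructed: Kamir v could go back to *b or *v; Vukulish p could go back to *p or *b — the one source consistent with every daughter is *b.
Continuing position by position gives *yiluban; check it forward:
Kamir: *yiluban > yiluvan > yeluvan  (by intervocalic lenition, vowel merger)
Vukulish: start from *yiluban.
  rule 1 (unconditioned shift): yiluban → yilupan
  rule 2 (unconditioned shift): yilupan → zilupan
  ⇒ Vukulish zilupan
No other proto-form is consistent with every reflex, so the reconstruction is *yiluban.

*yiluban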